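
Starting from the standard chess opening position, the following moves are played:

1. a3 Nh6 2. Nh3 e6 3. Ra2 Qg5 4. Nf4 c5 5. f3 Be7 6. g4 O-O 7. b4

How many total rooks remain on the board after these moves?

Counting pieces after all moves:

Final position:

  a b c d e f g h
  ─────────────────
8│♜ ♞ ♝ · · ♜ ♚ ·│8
7│♟ ♟ · ♟ ♝ ♟ ♟ ♟│7
6│· · · · ♟ · · ♞│6
5│· · ♟ · · · ♛ ·│5
4│· ♙ · · · ♘ ♙ ·│4
3│♙ · · · · ♙ · ·│3
2│♖ · ♙ ♙ ♙ · · ♙│2
1│· ♘ ♗ ♕ ♔ ♗ · ♖│1
  ─────────────────
  a b c d e f g h


4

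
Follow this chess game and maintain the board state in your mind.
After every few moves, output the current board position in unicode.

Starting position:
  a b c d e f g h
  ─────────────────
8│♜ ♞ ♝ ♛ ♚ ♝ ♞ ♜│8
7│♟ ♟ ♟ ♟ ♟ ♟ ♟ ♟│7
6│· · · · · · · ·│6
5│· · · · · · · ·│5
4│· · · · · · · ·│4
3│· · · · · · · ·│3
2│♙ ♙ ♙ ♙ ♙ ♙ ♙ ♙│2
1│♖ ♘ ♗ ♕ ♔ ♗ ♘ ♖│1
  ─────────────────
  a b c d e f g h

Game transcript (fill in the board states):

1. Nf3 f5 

  a b c d e f g h
  ─────────────────
8│♜ ♞ ♝ ♛ ♚ ♝ ♞ ♜│8
7│♟ ♟ ♟ ♟ ♟ · ♟ ♟│7
6│· · · · · · · ·│6
5│· · · · · ♟ · ·│5
4│· · · · · · · ·│4
3│· · · · · ♘ · ·│3
2│♙ ♙ ♙ ♙ ♙ ♙ ♙ ♙│2
1│♖ ♘ ♗ ♕ ♔ ♗ · ♖│1
  ─────────────────
  a b c d e f g h

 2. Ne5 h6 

  a b c d e f g h
  ─────────────────
8│♜ ♞ ♝ ♛ ♚ ♝ ♞ ♜│8
7│♟ ♟ ♟ ♟ ♟ · ♟ ·│7
6│· · · · · · · ♟│6
5│· · · · ♘ ♟ · ·│5
4│· · · · · · · ·│4
3│· · · · · · · ·│3
2│♙ ♙ ♙ ♙ ♙ ♙ ♙ ♙│2
1│♖ ♘ ♗ ♕ ♔ ♗ · ♖│1
  ─────────────────
  a b c d e f g h

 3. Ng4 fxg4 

  a b c d e f g h
  ─────────────────
8│♜ ♞ ♝ ♛ ♚ ♝ ♞ ♜│8
7│♟ ♟ ♟ ♟ ♟ · ♟ ·│7
6│· · · · · · · ♟│6
5│· · · · · · · ·│5
4│· · · · · · ♟ ·│4
3│· · · · · · · ·│3
2│♙ ♙ ♙ ♙ ♙ ♙ ♙ ♙│2
1│♖ ♘ ♗ ♕ ♔ ♗ · ♖│1
  ─────────────────
  a b c d e f g h



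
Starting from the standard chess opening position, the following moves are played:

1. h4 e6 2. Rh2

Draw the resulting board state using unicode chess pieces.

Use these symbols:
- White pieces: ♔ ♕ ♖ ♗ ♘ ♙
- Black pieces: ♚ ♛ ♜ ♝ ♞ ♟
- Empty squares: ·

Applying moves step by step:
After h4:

♜ ♞ ♝ ♛ ♚ ♝ ♞ ♜
♟ ♟ ♟ ♟ ♟ ♟ ♟ ♟
· · · · · · · ·
· · · · · · · ·
· · · · · · · ♙
· · · · · · · ·
♙ ♙ ♙ ♙ ♙ ♙ ♙ ·
♖ ♘ ♗ ♕ ♔ ♗ ♘ ♖


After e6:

♜ ♞ ♝ ♛ ♚ ♝ ♞ ♜
♟ ♟ ♟ ♟ · ♟ ♟ ♟
· · · · ♟ · · ·
· · · · · · · ·
· · · · · · · ♙
· · · · · · · ·
♙ ♙ ♙ ♙ ♙ ♙ ♙ ·
♖ ♘ ♗ ♕ ♔ ♗ ♘ ♖


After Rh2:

♜ ♞ ♝ ♛ ♚ ♝ ♞ ♜
♟ ♟ ♟ ♟ · ♟ ♟ ♟
· · · · ♟ · · ·
· · · · · · · ·
· · · · · · · ♙
· · · · · · · ·
♙ ♙ ♙ ♙ ♙ ♙ ♙ ♖
♖ ♘ ♗ ♕ ♔ ♗ ♘ ·



  a b c d e f g h
  ─────────────────
8│♜ ♞ ♝ ♛ ♚ ♝ ♞ ♜│8
7│♟ ♟ ♟ ♟ · ♟ ♟ ♟│7
6│· · · · ♟ · · ·│6
5│· · · · · · · ·│5
4│· · · · · · · ♙│4
3│· · · · · · · ·│3
2│♙ ♙ ♙ ♙ ♙ ♙ ♙ ♖│2
1│♖ ♘ ♗ ♕ ♔ ♗ ♘ ·│1
  ─────────────────
  a b c d e f g h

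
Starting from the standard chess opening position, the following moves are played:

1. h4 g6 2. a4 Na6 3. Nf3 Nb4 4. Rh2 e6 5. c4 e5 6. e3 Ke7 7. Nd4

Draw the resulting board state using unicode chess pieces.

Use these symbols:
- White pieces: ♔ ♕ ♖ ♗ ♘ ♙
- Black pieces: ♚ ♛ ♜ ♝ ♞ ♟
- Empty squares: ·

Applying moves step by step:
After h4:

♜ ♞ ♝ ♛ ♚ ♝ ♞ ♜
♟ ♟ ♟ ♟ ♟ ♟ ♟ ♟
· · · · · · · ·
· · · · · · · ·
· · · · · · · ♙
· · · · · · · ·
♙ ♙ ♙ ♙ ♙ ♙ ♙ ·
♖ ♘ ♗ ♕ ♔ ♗ ♘ ♖


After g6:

♜ ♞ ♝ ♛ ♚ ♝ ♞ ♜
♟ ♟ ♟ ♟ ♟ ♟ · ♟
· · · · · · ♟ ·
· · · · · · · ·
· · · · · · · ♙
· · · · · · · ·
♙ ♙ ♙ ♙ ♙ ♙ ♙ ·
♖ ♘ ♗ ♕ ♔ ♗ ♘ ♖


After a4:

♜ ♞ ♝ ♛ ♚ ♝ ♞ ♜
♟ ♟ ♟ ♟ ♟ ♟ · ♟
· · · · · · ♟ ·
· · · · · · · ·
♙ · · · · · · ♙
· · · · · · · ·
· ♙ ♙ ♙ ♙ ♙ ♙ ·
♖ ♘ ♗ ♕ ♔ ♗ ♘ ♖


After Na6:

♜ · ♝ ♛ ♚ ♝ ♞ ♜
♟ ♟ ♟ ♟ ♟ ♟ · ♟
♞ · · · · · ♟ ·
· · · · · · · ·
♙ · · · · · · ♙
· · · · · · · ·
· ♙ ♙ ♙ ♙ ♙ ♙ ·
♖ ♘ ♗ ♕ ♔ ♗ ♘ ♖


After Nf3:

♜ · ♝ ♛ ♚ ♝ ♞ ♜
♟ ♟ ♟ ♟ ♟ ♟ · ♟
♞ · · · · · ♟ ·
· · · · · · · ·
♙ · · · · · · ♙
· · · · · ♘ · ·
· ♙ ♙ ♙ ♙ ♙ ♙ ·
♖ ♘ ♗ ♕ ♔ ♗ · ♖


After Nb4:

♜ · ♝ ♛ ♚ ♝ ♞ ♜
♟ ♟ ♟ ♟ ♟ ♟ · ♟
· · · · · · ♟ ·
· · · · · · · ·
♙ ♞ · · · · · ♙
· · · · · ♘ · ·
· ♙ ♙ ♙ ♙ ♙ ♙ ·
♖ ♘ ♗ ♕ ♔ ♗ · ♖


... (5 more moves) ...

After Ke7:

♜ · ♝ ♛ · ♝ ♞ ♜
♟ ♟ ♟ ♟ ♚ ♟ · ♟
· · · · · · ♟ ·
· · · · ♟ · · ·
♙ ♞ ♙ · · · · ♙
· · · · ♙ ♘ · ·
· ♙ · ♙ · ♙ ♙ ♖
♖ ♘ ♗ ♕ ♔ ♗ · ·


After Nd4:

♜ · ♝ ♛ · ♝ ♞ ♜
♟ ♟ ♟ ♟ ♚ ♟ · ♟
· · · · · · ♟ ·
· · · · ♟ · · ·
♙ ♞ ♙ ♘ · · · ♙
· · · · ♙ · · ·
· ♙ · ♙ · ♙ ♙ ♖
♖ ♘ ♗ ♕ ♔ ♗ · ·



  a b c d e f g h
  ─────────────────
8│♜ · ♝ ♛ · ♝ ♞ ♜│8
7│♟ ♟ ♟ ♟ ♚ ♟ · ♟│7
6│· · · · · · ♟ ·│6
5│· · · · ♟ · · ·│5
4│♙ ♞ ♙ ♘ · · · ♙│4
3│· · · · ♙ · · ·│3
2│· ♙ · ♙ · ♙ ♙ ♖│2
1│♖ ♘ ♗ ♕ ♔ ♗ · ·│1
  ─────────────────
  a b c d e f g h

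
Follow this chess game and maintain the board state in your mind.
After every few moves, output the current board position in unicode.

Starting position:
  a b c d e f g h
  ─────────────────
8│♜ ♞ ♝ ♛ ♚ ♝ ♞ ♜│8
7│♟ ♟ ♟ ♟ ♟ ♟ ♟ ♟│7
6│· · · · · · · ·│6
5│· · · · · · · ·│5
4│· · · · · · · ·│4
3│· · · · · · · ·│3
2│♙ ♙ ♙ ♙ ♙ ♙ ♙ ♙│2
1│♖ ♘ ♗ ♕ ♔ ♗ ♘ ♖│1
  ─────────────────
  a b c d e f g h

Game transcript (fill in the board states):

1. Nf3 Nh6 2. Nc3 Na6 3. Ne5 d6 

  a b c d e f g h
  ─────────────────
8│♜ · ♝ ♛ ♚ ♝ · ♜│8
7│♟ ♟ ♟ · ♟ ♟ ♟ ♟│7
6│♞ · · ♟ · · · ♞│6
5│· · · · ♘ · · ·│5
4│· · · · · · · ·│4
3│· · ♘ · · · · ·│3
2│♙ ♙ ♙ ♙ ♙ ♙ ♙ ♙│2
1│♖ · ♗ ♕ ♔ ♗ · ♖│1
  ─────────────────
  a b c d e f g h

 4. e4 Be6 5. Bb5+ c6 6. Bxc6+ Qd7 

  a b c d e f g h
  ─────────────────
8│♜ · · · ♚ ♝ · ♜│8
7│♟ ♟ · ♛ ♟ ♟ ♟ ♟│7
6│♞ · ♗ ♟ ♝ · · ♞│6
5│· · · · ♘ · · ·│5
4│· · · · ♙ · · ·│4
3│· · ♘ · · · · ·│3
2│♙ ♙ ♙ ♙ · ♙ ♙ ♙│2
1│♖ · ♗ ♕ ♔ · · ♖│1
  ─────────────────
  a b c d e f g h

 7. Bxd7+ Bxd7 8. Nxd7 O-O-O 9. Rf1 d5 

  a b c d e f g h
  ─────────────────
8│· · ♚ ♜ · ♝ · ♜│8
7│♟ ♟ · ♘ ♟ ♟ ♟ ♟│7
6│♞ · · · · · · ♞│6
5│· · · ♟ · · · ·│5
4│· · · · ♙ · · ·│4
3│· · ♘ · · · · ·│3
2│♙ ♙ ♙ ♙ · ♙ ♙ ♙│2
1│♖ · ♗ ♕ ♔ ♖ · ·│1
  ─────────────────
  a b c d e f g h

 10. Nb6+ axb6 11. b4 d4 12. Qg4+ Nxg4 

  a b c d e f g h
  ─────────────────
8│· · ♚ ♜ · ♝ · ♜│8
7│· ♟ · · ♟ ♟ ♟ ♟│7
6│♞ ♟ · · · · · ·│6
5│· · · · · · · ·│5
4│· ♙ · ♟ ♙ · ♞ ·│4
3│· · ♘ · · · · ·│3
2│♙ · ♙ ♙ · ♙ ♙ ♙│2
1│♖ · ♗ · ♔ ♖ · ·│1
  ─────────────────
  a b c d e f g h

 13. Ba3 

  a b c d e f g h
  ─────────────────
8│· · ♚ ♜ · ♝ · ♜│8
7│· ♟ · · ♟ ♟ ♟ ♟│7
6│♞ ♟ · · · · · ·│6
5│· · · · · · · ·│5
4│· ♙ · ♟ ♙ · ♞ ·│4
3│♗ · ♘ · · · · ·│3
2│♙ · ♙ ♙ · ♙ ♙ ♙│2
1│♖ · · · ♔ ♖ · ·│1
  ─────────────────
  a b c d e f g h


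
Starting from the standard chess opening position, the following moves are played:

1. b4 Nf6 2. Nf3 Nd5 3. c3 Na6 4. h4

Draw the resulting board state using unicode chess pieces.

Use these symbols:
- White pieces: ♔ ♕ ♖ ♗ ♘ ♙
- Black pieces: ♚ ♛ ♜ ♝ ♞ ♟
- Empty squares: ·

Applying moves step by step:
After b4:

♜ ♞ ♝ ♛ ♚ ♝ ♞ ♜
♟ ♟ ♟ ♟ ♟ ♟ ♟ ♟
· · · · · · · ·
· · · · · · · ·
· ♙ · · · · · ·
· · · · · · · ·
♙ · ♙ ♙ ♙ ♙ ♙ ♙
♖ ♘ ♗ ♕ ♔ ♗ ♘ ♖


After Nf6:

♜ ♞ ♝ ♛ ♚ ♝ · ♜
♟ ♟ ♟ ♟ ♟ ♟ ♟ ♟
· · · · · ♞ · ·
· · · · · · · ·
· ♙ · · · · · ·
· · · · · · · ·
♙ · ♙ ♙ ♙ ♙ ♙ ♙
♖ ♘ ♗ ♕ ♔ ♗ ♘ ♖


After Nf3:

♜ ♞ ♝ ♛ ♚ ♝ · ♜
♟ ♟ ♟ ♟ ♟ ♟ ♟ ♟
· · · · · ♞ · ·
· · · · · · · ·
· ♙ · · · · · ·
· · · · · ♘ · ·
♙ · ♙ ♙ ♙ ♙ ♙ ♙
♖ ♘ ♗ ♕ ♔ ♗ · ♖


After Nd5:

♜ ♞ ♝ ♛ ♚ ♝ · ♜
♟ ♟ ♟ ♟ ♟ ♟ ♟ ♟
· · · · · · · ·
· · · ♞ · · · ·
· ♙ · · · · · ·
· · · · · ♘ · ·
♙ · ♙ ♙ ♙ ♙ ♙ ♙
♖ ♘ ♗ ♕ ♔ ♗ · ♖


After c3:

♜ ♞ ♝ ♛ ♚ ♝ · ♜
♟ ♟ ♟ ♟ ♟ ♟ ♟ ♟
· · · · · · · ·
· · · ♞ · · · ·
· ♙ · · · · · ·
· · ♙ · · ♘ · ·
♙ · · ♙ ♙ ♙ ♙ ♙
♖ ♘ ♗ ♕ ♔ ♗ · ♖


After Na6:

♜ · ♝ ♛ ♚ ♝ · ♜
♟ ♟ ♟ ♟ ♟ ♟ ♟ ♟
♞ · · · · · · ·
· · · ♞ · · · ·
· ♙ · · · · · ·
· · ♙ · · ♘ · ·
♙ · · ♙ ♙ ♙ ♙ ♙
♖ ♘ ♗ ♕ ♔ ♗ · ♖


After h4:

♜ · ♝ ♛ ♚ ♝ · ♜
♟ ♟ ♟ ♟ ♟ ♟ ♟ ♟
♞ · · · · · · ·
· · · ♞ · · · ·
· ♙ · · · · · ♙
· · ♙ · · ♘ · ·
♙ · · ♙ ♙ ♙ ♙ ·
♖ ♘ ♗ ♕ ♔ ♗ · ♖



  a b c d e f g h
  ─────────────────
8│♜ · ♝ ♛ ♚ ♝ · ♜│8
7│♟ ♟ ♟ ♟ ♟ ♟ ♟ ♟│7
6│♞ · · · · · · ·│6
5│· · · ♞ · · · ·│5
4│· ♙ · · · · · ♙│4
3│· · ♙ · · ♘ · ·│3
2│♙ · · ♙ ♙ ♙ ♙ ·│2
1│♖ ♘ ♗ ♕ ♔ ♗ · ♖│1
  ─────────────────
  a b c d e f g h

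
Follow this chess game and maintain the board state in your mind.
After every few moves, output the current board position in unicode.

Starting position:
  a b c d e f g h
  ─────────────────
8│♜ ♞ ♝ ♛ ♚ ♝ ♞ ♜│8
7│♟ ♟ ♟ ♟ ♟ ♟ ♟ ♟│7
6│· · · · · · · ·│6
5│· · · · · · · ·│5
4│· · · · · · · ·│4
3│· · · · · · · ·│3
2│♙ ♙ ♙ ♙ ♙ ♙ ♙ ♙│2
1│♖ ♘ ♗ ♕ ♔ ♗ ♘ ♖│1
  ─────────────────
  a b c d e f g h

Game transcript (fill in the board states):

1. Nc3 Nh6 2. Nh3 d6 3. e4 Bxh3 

  a b c d e f g h
  ─────────────────
8│♜ ♞ · ♛ ♚ ♝ · ♜│8
7│♟ ♟ ♟ · ♟ ♟ ♟ ♟│7
6│· · · ♟ · · · ♞│6
5│· · · · · · · ·│5
4│· · · · ♙ · · ·│4
3│· · ♘ · · · · ♝│3
2│♙ ♙ ♙ ♙ · ♙ ♙ ♙│2
1│♖ · ♗ ♕ ♔ ♗ · ♖│1
  ─────────────────
  a b c d e f g h

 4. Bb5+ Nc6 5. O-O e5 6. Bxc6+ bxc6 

  a b c d e f g h
  ─────────────────
8│♜ · · ♛ ♚ ♝ · ♜│8
7│♟ · ♟ · · ♟ ♟ ♟│7
6│· · ♟ ♟ · · · ♞│6
5│· · · · ♟ · · ·│5
4│· · · · ♙ · · ·│4
3│· · ♘ · · · · ♝│3
2│♙ ♙ ♙ ♙ · ♙ ♙ ♙│2
1│♖ · ♗ ♕ · ♖ ♔ ·│1
  ─────────────────
  a b c d e f g h

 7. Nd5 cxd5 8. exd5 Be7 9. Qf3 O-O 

  a b c d e f g h
  ─────────────────
8│♜ · · ♛ · ♜ ♚ ·│8
7│♟ · ♟ · ♝ ♟ ♟ ♟│7
6│· · · ♟ · · · ♞│6
5│· · · ♙ ♟ · · ·│5
4│· · · · · · · ·│4
3│· · · · · ♕ · ♝│3
2│♙ ♙ ♙ ♙ · ♙ ♙ ♙│2
1│♖ · ♗ · · ♖ ♔ ·│1
  ─────────────────
  a b c d e f g h

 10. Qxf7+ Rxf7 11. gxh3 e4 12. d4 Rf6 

  a b c d e f g h
  ─────────────────
8│♜ · · ♛ · · ♚ ·│8
7│♟ · ♟ · ♝ · ♟ ♟│7
6│· · · ♟ · ♜ · ♞│6
5│· · · ♙ · · · ·│5
4│· · · ♙ ♟ · · ·│4
3│· · · · · · · ♙│3
2│♙ ♙ ♙ · · ♙ · ♙│2
1│♖ · ♗ · · ♖ ♔ ·│1
  ─────────────────
  a b c d e f g h

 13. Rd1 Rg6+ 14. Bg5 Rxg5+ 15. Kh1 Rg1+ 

  a b c d e f g h
  ─────────────────
8│♜ · · ♛ · · ♚ ·│8
7│♟ · ♟ · ♝ · ♟ ♟│7
6│· · · ♟ · · · ♞│6
5│· · · ♙ · · · ·│5
4│· · · ♙ ♟ · · ·│4
3│· · · · · · · ♙│3
2│♙ ♙ ♙ · · ♙ · ♙│2
1│♖ · · ♖ · · ♜ ♔│1
  ─────────────────
  a b c d e f g h



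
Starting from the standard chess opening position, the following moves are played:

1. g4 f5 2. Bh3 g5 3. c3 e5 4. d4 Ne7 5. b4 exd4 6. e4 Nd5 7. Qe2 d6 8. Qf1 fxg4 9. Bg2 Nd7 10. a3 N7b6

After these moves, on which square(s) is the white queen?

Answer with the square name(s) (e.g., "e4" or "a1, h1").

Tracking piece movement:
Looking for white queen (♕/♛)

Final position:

  a b c d e f g h
  ─────────────────
8│♜ · ♝ ♛ ♚ ♝ · ♜│8
7│♟ ♟ ♟ · · · · ♟│7
6│· ♞ · ♟ · · · ·│6
5│· · · ♞ · · ♟ ·│5
4│· ♙ · ♟ ♙ · ♟ ·│4
3│♙ · ♙ · · · · ·│3
2│· · · · · ♙ ♗ ♙│2
1│♖ ♘ ♗ · ♔ ♕ ♘ ♖│1
  ─────────────────
  a b c d e f g h


f1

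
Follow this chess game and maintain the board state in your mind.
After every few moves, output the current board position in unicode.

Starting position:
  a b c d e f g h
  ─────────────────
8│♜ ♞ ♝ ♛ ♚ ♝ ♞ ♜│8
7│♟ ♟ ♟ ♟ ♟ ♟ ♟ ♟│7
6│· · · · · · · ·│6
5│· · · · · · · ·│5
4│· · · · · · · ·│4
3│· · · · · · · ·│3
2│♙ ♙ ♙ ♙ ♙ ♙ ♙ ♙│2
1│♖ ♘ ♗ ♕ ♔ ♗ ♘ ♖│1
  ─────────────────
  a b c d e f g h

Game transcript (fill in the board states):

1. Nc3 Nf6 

  a b c d e f g h
  ─────────────────
8│♜ ♞ ♝ ♛ ♚ ♝ · ♜│8
7│♟ ♟ ♟ ♟ ♟ ♟ ♟ ♟│7
6│· · · · · ♞ · ·│6
5│· · · · · · · ·│5
4│· · · · · · · ·│4
3│· · ♘ · · · · ·│3
2│♙ ♙ ♙ ♙ ♙ ♙ ♙ ♙│2
1│♖ · ♗ ♕ ♔ ♗ ♘ ♖│1
  ─────────────────
  a b c d e f g h

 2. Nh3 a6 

  a b c d e f g h
  ─────────────────
8│♜ ♞ ♝ ♛ ♚ ♝ · ♜│8
7│· ♟ ♟ ♟ ♟ ♟ ♟ ♟│7
6│♟ · · · · ♞ · ·│6
5│· · · · · · · ·│5
4│· · · · · · · ·│4
3│· · ♘ · · · · ♘│3
2│♙ ♙ ♙ ♙ ♙ ♙ ♙ ♙│2
1│♖ · ♗ ♕ ♔ ♗ · ♖│1
  ─────────────────
  a b c d e f g h

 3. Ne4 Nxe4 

  a b c d e f g h
  ─────────────────
8│♜ ♞ ♝ ♛ ♚ ♝ · ♜│8
7│· ♟ ♟ ♟ ♟ ♟ ♟ ♟│7
6│♟ · · · · · · ·│6
5│· · · · · · · ·│5
4│· · · · ♞ · · ·│4
3│· · · · · · · ♘│3
2│♙ ♙ ♙ ♙ ♙ ♙ ♙ ♙│2
1│♖ · ♗ ♕ ♔ ♗ · ♖│1
  ─────────────────
  a b c d e f g h

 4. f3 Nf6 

  a b c d e f g h
  ─────────────────
8│♜ ♞ ♝ ♛ ♚ ♝ · ♜│8
7│· ♟ ♟ ♟ ♟ ♟ ♟ ♟│7
6│♟ · · · · ♞ · ·│6
5│· · · · · · · ·│5
4│· · · · · · · ·│4
3│· · · · · ♙ · ♘│3
2│♙ ♙ ♙ ♙ ♙ · ♙ ♙│2
1│♖ · ♗ ♕ ♔ ♗ · ♖│1
  ─────────────────
  a b c d e f g h



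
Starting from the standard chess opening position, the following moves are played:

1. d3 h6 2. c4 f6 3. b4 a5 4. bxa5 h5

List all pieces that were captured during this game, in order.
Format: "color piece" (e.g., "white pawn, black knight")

Tracking captures:
  bxa5: captured black pawn

black pawn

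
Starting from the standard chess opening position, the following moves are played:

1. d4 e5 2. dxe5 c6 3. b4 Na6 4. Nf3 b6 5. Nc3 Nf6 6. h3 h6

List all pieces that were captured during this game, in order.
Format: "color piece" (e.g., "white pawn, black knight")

Tracking captures:
  dxe5: captured black pawn

black pawn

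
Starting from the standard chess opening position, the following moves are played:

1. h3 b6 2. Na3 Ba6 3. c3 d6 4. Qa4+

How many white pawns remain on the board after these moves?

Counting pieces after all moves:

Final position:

  a b c d e f g h
  ─────────────────
8│♜ ♞ · ♛ ♚ ♝ ♞ ♜│8
7│♟ · ♟ · ♟ ♟ ♟ ♟│7
6│♝ ♟ · ♟ · · · ·│6
5│· · · · · · · ·│5
4│♕ · · · · · · ·│4
3│♘ · ♙ · · · · ♙│3
2│♙ ♙ · ♙ ♙ ♙ ♙ ·│2
1│♖ · ♗ · ♔ ♗ ♘ ♖│1
  ─────────────────
  a b c d e f g h


8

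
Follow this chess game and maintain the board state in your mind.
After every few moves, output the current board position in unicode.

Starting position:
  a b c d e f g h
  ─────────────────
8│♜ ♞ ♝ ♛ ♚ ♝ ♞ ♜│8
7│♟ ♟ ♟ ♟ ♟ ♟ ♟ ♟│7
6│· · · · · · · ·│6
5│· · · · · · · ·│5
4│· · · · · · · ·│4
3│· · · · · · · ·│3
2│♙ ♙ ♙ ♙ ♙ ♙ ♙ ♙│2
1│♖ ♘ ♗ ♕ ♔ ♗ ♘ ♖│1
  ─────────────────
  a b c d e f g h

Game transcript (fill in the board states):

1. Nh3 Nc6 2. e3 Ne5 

  a b c d e f g h
  ─────────────────
8│♜ · ♝ ♛ ♚ ♝ ♞ ♜│8
7│♟ ♟ ♟ ♟ ♟ ♟ ♟ ♟│7
6│· · · · · · · ·│6
5│· · · · ♞ · · ·│5
4│· · · · · · · ·│4
3│· · · · ♙ · · ♘│3
2│♙ ♙ ♙ ♙ · ♙ ♙ ♙│2
1│♖ ♘ ♗ ♕ ♔ ♗ · ♖│1
  ─────────────────
  a b c d e f g h

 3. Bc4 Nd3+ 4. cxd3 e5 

  a b c d e f g h
  ─────────────────
8│♜ · ♝ ♛ ♚ ♝ ♞ ♜│8
7│♟ ♟ ♟ ♟ · ♟ ♟ ♟│7
6│· · · · · · · ·│6
5│· · · · ♟ · · ·│5
4│· · ♗ · · · · ·│4
3│· · · ♙ ♙ · · ♘│3
2│♙ ♙ · ♙ · ♙ ♙ ♙│2
1│♖ ♘ ♗ ♕ ♔ · · ♖│1
  ─────────────────
  a b c d e f g h

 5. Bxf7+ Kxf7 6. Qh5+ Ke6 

  a b c d e f g h
  ─────────────────
8│♜ · ♝ ♛ · ♝ ♞ ♜│8
7│♟ ♟ ♟ ♟ · · ♟ ♟│7
6│· · · · ♚ · · ·│6
5│· · · · ♟ · · ♕│5
4│· · · · · · · ·│4
3│· · · ♙ ♙ · · ♘│3
2│♙ ♙ · ♙ · ♙ ♙ ♙│2
1│♖ ♘ ♗ · ♔ · · ♖│1
  ─────────────────
  a b c d e f g h

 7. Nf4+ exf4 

  a b c d e f g h
  ─────────────────
8│♜ · ♝ ♛ · ♝ ♞ ♜│8
7│♟ ♟ ♟ ♟ · · ♟ ♟│7
6│· · · · ♚ · · ·│6
5│· · · · · · · ♕│5
4│· · · · · ♟ · ·│4
3│· · · ♙ ♙ · · ·│3
2│♙ ♙ · ♙ · ♙ ♙ ♙│2
1│♖ ♘ ♗ · ♔ · · ♖│1
  ─────────────────
  a b c d e f g h


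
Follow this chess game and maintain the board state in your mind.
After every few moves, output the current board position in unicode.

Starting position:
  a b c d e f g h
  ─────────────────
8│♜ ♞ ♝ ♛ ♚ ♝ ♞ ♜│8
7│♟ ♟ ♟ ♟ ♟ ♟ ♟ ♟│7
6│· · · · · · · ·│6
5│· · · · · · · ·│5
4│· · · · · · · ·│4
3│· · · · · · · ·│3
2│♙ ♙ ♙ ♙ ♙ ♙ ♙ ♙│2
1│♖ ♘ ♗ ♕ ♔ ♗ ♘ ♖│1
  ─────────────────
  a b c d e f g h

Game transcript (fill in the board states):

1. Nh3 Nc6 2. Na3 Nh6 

  a b c d e f g h
  ─────────────────
8│♜ · ♝ ♛ ♚ ♝ · ♜│8
7│♟ ♟ ♟ ♟ ♟ ♟ ♟ ♟│7
6│· · ♞ · · · · ♞│6
5│· · · · · · · ·│5
4│· · · · · · · ·│4
3│♘ · · · · · · ♘│3
2│♙ ♙ ♙ ♙ ♙ ♙ ♙ ♙│2
1│♖ · ♗ ♕ ♔ ♗ · ♖│1
  ─────────────────
  a b c d e f g h

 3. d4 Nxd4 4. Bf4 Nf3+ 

  a b c d e f g h
  ─────────────────
8│♜ · ♝ ♛ ♚ ♝ · ♜│8
7│♟ ♟ ♟ ♟ ♟ ♟ ♟ ♟│7
6│· · · · · · · ♞│6
5│· · · · · · · ·│5
4│· · · · · ♗ · ·│4
3│♘ · · · · ♞ · ♘│3
2│♙ ♙ ♙ · ♙ ♙ ♙ ♙│2
1│♖ · · ♕ ♔ ♗ · ♖│1
  ─────────────────
  a b c d e f g h

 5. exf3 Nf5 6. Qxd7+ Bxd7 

  a b c d e f g h
  ─────────────────
8│♜ · · ♛ ♚ ♝ · ♜│8
7│♟ ♟ ♟ ♝ ♟ ♟ ♟ ♟│7
6│· · · · · · · ·│6
5│· · · · · ♞ · ·│5
4│· · · · · ♗ · ·│4
3│♘ · · · · ♙ · ♘│3
2│♙ ♙ ♙ · · ♙ ♙ ♙│2
1│♖ · · · ♔ ♗ · ♖│1
  ─────────────────
  a b c d e f g h

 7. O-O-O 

  a b c d e f g h
  ─────────────────
8│♜ · · ♛ ♚ ♝ · ♜│8
7│♟ ♟ ♟ ♝ ♟ ♟ ♟ ♟│7
6│· · · · · · · ·│6
5│· · · · · ♞ · ·│5
4│· · · · · ♗ · ·│4
3│♘ · · · · ♙ · ♘│3
2│♙ ♙ ♙ · · ♙ ♙ ♙│2
1│· · ♔ ♖ · ♗ · ♖│1
  ─────────────────
  a b c d e f g h


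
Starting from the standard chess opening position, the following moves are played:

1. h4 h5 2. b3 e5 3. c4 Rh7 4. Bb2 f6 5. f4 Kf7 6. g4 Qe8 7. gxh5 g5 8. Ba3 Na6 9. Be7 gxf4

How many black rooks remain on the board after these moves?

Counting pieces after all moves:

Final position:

  a b c d e f g h
  ─────────────────
8│♜ · ♝ · ♛ ♝ ♞ ·│8
7│♟ ♟ ♟ ♟ ♗ ♚ · ♜│7
6│♞ · · · · ♟ · ·│6
5│· · · · ♟ · · ♙│5
4│· · ♙ · · ♟ · ♙│4
3│· ♙ · · · · · ·│3
2│♙ · · ♙ ♙ · · ·│2
1│♖ ♘ · ♕ ♔ ♗ ♘ ♖│1
  ─────────────────
  a b c d e f g h


2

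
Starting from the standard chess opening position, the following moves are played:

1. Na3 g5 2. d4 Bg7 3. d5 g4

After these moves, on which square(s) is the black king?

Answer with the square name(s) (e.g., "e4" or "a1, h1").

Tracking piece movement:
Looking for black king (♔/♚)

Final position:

  a b c d e f g h
  ─────────────────
8│♜ ♞ ♝ ♛ ♚ · ♞ ♜│8
7│♟ ♟ ♟ ♟ ♟ ♟ ♝ ♟│7
6│· · · · · · · ·│6
5│· · · ♙ · · · ·│5
4│· · · · · · ♟ ·│4
3│♘ · · · · · · ·│3
2│♙ ♙ ♙ · ♙ ♙ ♙ ♙│2
1│♖ · ♗ ♕ ♔ ♗ ♘ ♖│1
  ─────────────────
  a b c d e f g h


e8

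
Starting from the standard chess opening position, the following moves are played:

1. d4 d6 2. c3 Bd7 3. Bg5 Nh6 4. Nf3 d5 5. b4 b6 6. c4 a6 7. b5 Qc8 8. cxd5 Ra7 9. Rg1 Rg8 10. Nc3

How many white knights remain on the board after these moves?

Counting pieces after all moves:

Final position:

  a b c d e f g h
  ─────────────────
8│· ♞ ♛ · ♚ ♝ ♜ ·│8
7│♜ · ♟ ♝ ♟ ♟ ♟ ♟│7
6│♟ ♟ · · · · · ♞│6
5│· ♙ · ♙ · · ♗ ·│5
4│· · · ♙ · · · ·│4
3│· · ♘ · · ♘ · ·│3
2│♙ · · · ♙ ♙ ♙ ♙│2
1│♖ · · ♕ ♔ ♗ ♖ ·│1
  ─────────────────
  a b c d e f g h


2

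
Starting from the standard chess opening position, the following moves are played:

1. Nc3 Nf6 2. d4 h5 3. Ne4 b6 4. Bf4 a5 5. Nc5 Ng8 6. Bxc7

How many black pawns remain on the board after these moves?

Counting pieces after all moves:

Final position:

  a b c d e f g h
  ─────────────────
8│♜ ♞ ♝ ♛ ♚ ♝ ♞ ♜│8
7│· · ♗ ♟ ♟ ♟ ♟ ·│7
6│· ♟ · · · · · ·│6
5│♟ · ♘ · · · · ♟│5
4│· · · ♙ · · · ·│4
3│· · · · · · · ·│3
2│♙ ♙ ♙ · ♙ ♙ ♙ ♙│2
1│♖ · · ♕ ♔ ♗ ♘ ♖│1
  ─────────────────
  a b c d e f g h


7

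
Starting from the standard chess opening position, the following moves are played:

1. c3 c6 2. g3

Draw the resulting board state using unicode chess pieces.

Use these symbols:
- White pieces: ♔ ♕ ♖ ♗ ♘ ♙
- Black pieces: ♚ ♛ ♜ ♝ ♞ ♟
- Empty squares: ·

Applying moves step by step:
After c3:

♜ ♞ ♝ ♛ ♚ ♝ ♞ ♜
♟ ♟ ♟ ♟ ♟ ♟ ♟ ♟
· · · · · · · ·
· · · · · · · ·
· · · · · · · ·
· · ♙ · · · · ·
♙ ♙ · ♙ ♙ ♙ ♙ ♙
♖ ♘ ♗ ♕ ♔ ♗ ♘ ♖


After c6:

♜ ♞ ♝ ♛ ♚ ♝ ♞ ♜
♟ ♟ · ♟ ♟ ♟ ♟ ♟
· · ♟ · · · · ·
· · · · · · · ·
· · · · · · · ·
· · ♙ · · · · ·
♙ ♙ · ♙ ♙ ♙ ♙ ♙
♖ ♘ ♗ ♕ ♔ ♗ ♘ ♖


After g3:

♜ ♞ ♝ ♛ ♚ ♝ ♞ ♜
♟ ♟ · ♟ ♟ ♟ ♟ ♟
· · ♟ · · · · ·
· · · · · · · ·
· · · · · · · ·
· · ♙ · · · ♙ ·
♙ ♙ · ♙ ♙ ♙ · ♙
♖ ♘ ♗ ♕ ♔ ♗ ♘ ♖



  a b c d e f g h
  ─────────────────
8│♜ ♞ ♝ ♛ ♚ ♝ ♞ ♜│8
7│♟ ♟ · ♟ ♟ ♟ ♟ ♟│7
6│· · ♟ · · · · ·│6
5│· · · · · · · ·│5
4│· · · · · · · ·│4
3│· · ♙ · · · ♙ ·│3
2│♙ ♙ · ♙ ♙ ♙ · ♙│2
1│♖ ♘ ♗ ♕ ♔ ♗ ♘ ♖│1
  ─────────────────
  a b c d e f g h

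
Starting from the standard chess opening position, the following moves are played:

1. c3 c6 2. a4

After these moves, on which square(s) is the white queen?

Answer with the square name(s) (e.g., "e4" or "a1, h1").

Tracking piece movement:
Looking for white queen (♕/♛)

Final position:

  a b c d e f g h
  ─────────────────
8│♜ ♞ ♝ ♛ ♚ ♝ ♞ ♜│8
7│♟ ♟ · ♟ ♟ ♟ ♟ ♟│7
6│· · ♟ · · · · ·│6
5│· · · · · · · ·│5
4│♙ · · · · · · ·│4
3│· · ♙ · · · · ·│3
2│· ♙ · ♙ ♙ ♙ ♙ ♙│2
1│♖ ♘ ♗ ♕ ♔ ♗ ♘ ♖│1
  ─────────────────
  a b c d e f g h


d1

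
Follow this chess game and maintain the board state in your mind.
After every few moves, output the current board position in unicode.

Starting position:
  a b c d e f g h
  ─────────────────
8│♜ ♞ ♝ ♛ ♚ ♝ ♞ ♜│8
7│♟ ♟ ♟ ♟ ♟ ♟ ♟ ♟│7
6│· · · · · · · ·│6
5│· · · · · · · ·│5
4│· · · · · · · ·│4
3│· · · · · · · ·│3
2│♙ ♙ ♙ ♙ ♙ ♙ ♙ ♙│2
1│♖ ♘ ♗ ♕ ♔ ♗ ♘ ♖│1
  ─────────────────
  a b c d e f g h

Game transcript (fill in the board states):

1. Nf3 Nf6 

  a b c d e f g h
  ─────────────────
8│♜ ♞ ♝ ♛ ♚ ♝ · ♜│8
7│♟ ♟ ♟ ♟ ♟ ♟ ♟ ♟│7
6│· · · · · ♞ · ·│6
5│· · · · · · · ·│5
4│· · · · · · · ·│4
3│· · · · · ♘ · ·│3
2│♙ ♙ ♙ ♙ ♙ ♙ ♙ ♙│2
1│♖ ♘ ♗ ♕ ♔ ♗ · ♖│1
  ─────────────────
  a b c d e f g h

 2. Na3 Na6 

  a b c d e f g h
  ─────────────────
8│♜ · ♝ ♛ ♚ ♝ · ♜│8
7│♟ ♟ ♟ ♟ ♟ ♟ ♟ ♟│7
6│♞ · · · · ♞ · ·│6
5│· · · · · · · ·│5
4│· · · · · · · ·│4
3│♘ · · · · ♘ · ·│3
2│♙ ♙ ♙ ♙ ♙ ♙ ♙ ♙│2
1│♖ · ♗ ♕ ♔ ♗ · ♖│1
  ─────────────────
  a b c d e f g h

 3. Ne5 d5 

  a b c d e f g h
  ─────────────────
8│♜ · ♝ ♛ ♚ ♝ · ♜│8
7│♟ ♟ ♟ · ♟ ♟ ♟ ♟│7
6│♞ · · · · ♞ · ·│6
5│· · · ♟ ♘ · · ·│5
4│· · · · · · · ·│4
3│♘ · · · · · · ·│3
2│♙ ♙ ♙ ♙ ♙ ♙ ♙ ♙│2
1│♖ · ♗ ♕ ♔ ♗ · ♖│1
  ─────────────────
  a b c d e f g h



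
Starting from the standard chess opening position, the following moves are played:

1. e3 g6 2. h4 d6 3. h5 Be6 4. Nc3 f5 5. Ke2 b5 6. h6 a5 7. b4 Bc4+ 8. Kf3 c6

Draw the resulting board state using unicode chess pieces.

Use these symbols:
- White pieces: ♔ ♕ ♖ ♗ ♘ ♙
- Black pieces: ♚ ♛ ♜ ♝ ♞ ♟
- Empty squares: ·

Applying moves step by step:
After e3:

♜ ♞ ♝ ♛ ♚ ♝ ♞ ♜
♟ ♟ ♟ ♟ ♟ ♟ ♟ ♟
· · · · · · · ·
· · · · · · · ·
· · · · · · · ·
· · · · ♙ · · ·
♙ ♙ ♙ ♙ · ♙ ♙ ♙
♖ ♘ ♗ ♕ ♔ ♗ ♘ ♖


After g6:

♜ ♞ ♝ ♛ ♚ ♝ ♞ ♜
♟ ♟ ♟ ♟ ♟ ♟ · ♟
· · · · · · ♟ ·
· · · · · · · ·
· · · · · · · ·
· · · · ♙ · · ·
♙ ♙ ♙ ♙ · ♙ ♙ ♙
♖ ♘ ♗ ♕ ♔ ♗ ♘ ♖


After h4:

♜ ♞ ♝ ♛ ♚ ♝ ♞ ♜
♟ ♟ ♟ ♟ ♟ ♟ · ♟
· · · · · · ♟ ·
· · · · · · · ·
· · · · · · · ♙
· · · · ♙ · · ·
♙ ♙ ♙ ♙ · ♙ ♙ ·
♖ ♘ ♗ ♕ ♔ ♗ ♘ ♖


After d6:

♜ ♞ ♝ ♛ ♚ ♝ ♞ ♜
♟ ♟ ♟ · ♟ ♟ · ♟
· · · ♟ · · ♟ ·
· · · · · · · ·
· · · · · · · ♙
· · · · ♙ · · ·
♙ ♙ ♙ ♙ · ♙ ♙ ·
♖ ♘ ♗ ♕ ♔ ♗ ♘ ♖


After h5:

♜ ♞ ♝ ♛ ♚ ♝ ♞ ♜
♟ ♟ ♟ · ♟ ♟ · ♟
· · · ♟ · · ♟ ·
· · · · · · · ♙
· · · · · · · ·
· · · · ♙ · · ·
♙ ♙ ♙ ♙ · ♙ ♙ ·
♖ ♘ ♗ ♕ ♔ ♗ ♘ ♖


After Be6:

♜ ♞ · ♛ ♚ ♝ ♞ ♜
♟ ♟ ♟ · ♟ ♟ · ♟
· · · ♟ ♝ · ♟ ·
· · · · · · · ♙
· · · · · · · ·
· · · · ♙ · · ·
♙ ♙ ♙ ♙ · ♙ ♙ ·
♖ ♘ ♗ ♕ ♔ ♗ ♘ ♖


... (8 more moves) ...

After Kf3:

♜ ♞ · ♛ ♚ ♝ ♞ ♜
· · ♟ · ♟ · · ♟
· · · ♟ · · ♟ ♙
♟ ♟ · · · ♟ · ·
· ♙ ♝ · · · · ·
· · ♘ · ♙ ♔ · ·
♙ · ♙ ♙ · ♙ ♙ ·
♖ · ♗ ♕ · ♗ ♘ ♖


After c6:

♜ ♞ · ♛ ♚ ♝ ♞ ♜
· · · · ♟ · · ♟
· · ♟ ♟ · · ♟ ♙
♟ ♟ · · · ♟ · ·
· ♙ ♝ · · · · ·
· · ♘ · ♙ ♔ · ·
♙ · ♙ ♙ · ♙ ♙ ·
♖ · ♗ ♕ · ♗ ♘ ♖



  a b c d e f g h
  ─────────────────
8│♜ ♞ · ♛ ♚ ♝ ♞ ♜│8
7│· · · · ♟ · · ♟│7
6│· · ♟ ♟ · · ♟ ♙│6
5│♟ ♟ · · · ♟ · ·│5
4│· ♙ ♝ · · · · ·│4
3│· · ♘ · ♙ ♔ · ·│3
2│♙ · ♙ ♙ · ♙ ♙ ·│2
1│♖ · ♗ ♕ · ♗ ♘ ♖│1
  ─────────────────
  a b c d e f g h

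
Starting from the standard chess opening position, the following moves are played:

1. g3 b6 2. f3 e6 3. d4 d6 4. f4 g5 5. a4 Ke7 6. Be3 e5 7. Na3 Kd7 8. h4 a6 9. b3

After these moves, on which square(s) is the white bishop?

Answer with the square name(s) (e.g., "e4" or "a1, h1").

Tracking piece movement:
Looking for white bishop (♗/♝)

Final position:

  a b c d e f g h
  ─────────────────
8│♜ ♞ ♝ ♛ · ♝ ♞ ♜│8
7│· · ♟ ♚ · ♟ · ♟│7
6│♟ ♟ · ♟ · · · ·│6
5│· · · · ♟ · ♟ ·│5
4│♙ · · ♙ · ♙ · ♙│4
3│♘ ♙ · · ♗ · ♙ ·│3
2│· · ♙ · ♙ · · ·│2
1│♖ · · ♕ ♔ ♗ ♘ ♖│1
  ─────────────────
  a b c d e f g h


e3, f1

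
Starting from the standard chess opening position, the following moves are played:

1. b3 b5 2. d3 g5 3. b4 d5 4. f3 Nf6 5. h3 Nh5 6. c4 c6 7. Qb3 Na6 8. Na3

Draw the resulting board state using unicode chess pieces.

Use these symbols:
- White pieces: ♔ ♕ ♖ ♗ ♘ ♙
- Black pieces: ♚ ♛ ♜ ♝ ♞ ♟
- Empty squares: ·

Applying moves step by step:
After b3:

♜ ♞ ♝ ♛ ♚ ♝ ♞ ♜
♟ ♟ ♟ ♟ ♟ ♟ ♟ ♟
· · · · · · · ·
· · · · · · · ·
· · · · · · · ·
· ♙ · · · · · ·
♙ · ♙ ♙ ♙ ♙ ♙ ♙
♖ ♘ ♗ ♕ ♔ ♗ ♘ ♖


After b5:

♜ ♞ ♝ ♛ ♚ ♝ ♞ ♜
♟ · ♟ ♟ ♟ ♟ ♟ ♟
· · · · · · · ·
· ♟ · · · · · ·
· · · · · · · ·
· ♙ · · · · · ·
♙ · ♙ ♙ ♙ ♙ ♙ ♙
♖ ♘ ♗ ♕ ♔ ♗ ♘ ♖


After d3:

♜ ♞ ♝ ♛ ♚ ♝ ♞ ♜
♟ · ♟ ♟ ♟ ♟ ♟ ♟
· · · · · · · ·
· ♟ · · · · · ·
· · · · · · · ·
· ♙ · ♙ · · · ·
♙ · ♙ · ♙ ♙ ♙ ♙
♖ ♘ ♗ ♕ ♔ ♗ ♘ ♖


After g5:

♜ ♞ ♝ ♛ ♚ ♝ ♞ ♜
♟ · ♟ ♟ ♟ ♟ · ♟
· · · · · · · ·
· ♟ · · · · ♟ ·
· · · · · · · ·
· ♙ · ♙ · · · ·
♙ · ♙ · ♙ ♙ ♙ ♙
♖ ♘ ♗ ♕ ♔ ♗ ♘ ♖


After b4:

♜ ♞ ♝ ♛ ♚ ♝ ♞ ♜
♟ · ♟ ♟ ♟ ♟ · ♟
· · · · · · · ·
· ♟ · · · · ♟ ·
· ♙ · · · · · ·
· · · ♙ · · · ·
♙ · ♙ · ♙ ♙ ♙ ♙
♖ ♘ ♗ ♕ ♔ ♗ ♘ ♖


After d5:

♜ ♞ ♝ ♛ ♚ ♝ ♞ ♜
♟ · ♟ · ♟ ♟ · ♟
· · · · · · · ·
· ♟ · ♟ · · ♟ ·
· ♙ · · · · · ·
· · · ♙ · · · ·
♙ · ♙ · ♙ ♙ ♙ ♙
♖ ♘ ♗ ♕ ♔ ♗ ♘ ♖


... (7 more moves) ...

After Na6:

♜ · ♝ ♛ ♚ ♝ · ♜
♟ · · · ♟ ♟ · ♟
♞ · ♟ · · · · ·
· ♟ · ♟ · · ♟ ♞
· ♙ ♙ · · · · ·
· ♕ · ♙ · ♙ · ♙
♙ · · · ♙ · ♙ ·
♖ ♘ ♗ · ♔ ♗ ♘ ♖


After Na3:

♜ · ♝ ♛ ♚ ♝ · ♜
♟ · · · ♟ ♟ · ♟
♞ · ♟ · · · · ·
· ♟ · ♟ · · ♟ ♞
· ♙ ♙ · · · · ·
♘ ♕ · ♙ · ♙ · ♙
♙ · · · ♙ · ♙ ·
♖ · ♗ · ♔ ♗ ♘ ♖



  a b c d e f g h
  ─────────────────
8│♜ · ♝ ♛ ♚ ♝ · ♜│8
7│♟ · · · ♟ ♟ · ♟│7
6│♞ · ♟ · · · · ·│6
5│· ♟ · ♟ · · ♟ ♞│5
4│· ♙ ♙ · · · · ·│4
3│♘ ♕ · ♙ · ♙ · ♙│3
2│♙ · · · ♙ · ♙ ·│2
1│♖ · ♗ · ♔ ♗ ♘ ♖│1
  ─────────────────
  a b c d e f g h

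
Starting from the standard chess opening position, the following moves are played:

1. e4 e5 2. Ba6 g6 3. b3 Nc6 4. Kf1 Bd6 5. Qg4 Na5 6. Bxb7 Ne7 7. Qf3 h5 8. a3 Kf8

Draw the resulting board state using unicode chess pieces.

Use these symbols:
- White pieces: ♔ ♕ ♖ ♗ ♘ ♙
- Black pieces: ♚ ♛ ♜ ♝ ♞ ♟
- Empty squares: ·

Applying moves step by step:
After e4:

♜ ♞ ♝ ♛ ♚ ♝ ♞ ♜
♟ ♟ ♟ ♟ ♟ ♟ ♟ ♟
· · · · · · · ·
· · · · · · · ·
· · · · ♙ · · ·
· · · · · · · ·
♙ ♙ ♙ ♙ · ♙ ♙ ♙
♖ ♘ ♗ ♕ ♔ ♗ ♘ ♖


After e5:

♜ ♞ ♝ ♛ ♚ ♝ ♞ ♜
♟ ♟ ♟ ♟ · ♟ ♟ ♟
· · · · · · · ·
· · · · ♟ · · ·
· · · · ♙ · · ·
· · · · · · · ·
♙ ♙ ♙ ♙ · ♙ ♙ ♙
♖ ♘ ♗ ♕ ♔ ♗ ♘ ♖


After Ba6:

♜ ♞ ♝ ♛ ♚ ♝ ♞ ♜
♟ ♟ ♟ ♟ · ♟ ♟ ♟
♗ · · · · · · ·
· · · · ♟ · · ·
· · · · ♙ · · ·
· · · · · · · ·
♙ ♙ ♙ ♙ · ♙ ♙ ♙
♖ ♘ ♗ ♕ ♔ · ♘ ♖


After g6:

♜ ♞ ♝ ♛ ♚ ♝ ♞ ♜
♟ ♟ ♟ ♟ · ♟ · ♟
♗ · · · · · ♟ ·
· · · · ♟ · · ·
· · · · ♙ · · ·
· · · · · · · ·
♙ ♙ ♙ ♙ · ♙ ♙ ♙
♖ ♘ ♗ ♕ ♔ · ♘ ♖


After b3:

♜ ♞ ♝ ♛ ♚ ♝ ♞ ♜
♟ ♟ ♟ ♟ · ♟ · ♟
♗ · · · · · ♟ ·
· · · · ♟ · · ·
· · · · ♙ · · ·
· ♙ · · · · · ·
♙ · ♙ ♙ · ♙ ♙ ♙
♖ ♘ ♗ ♕ ♔ · ♘ ♖


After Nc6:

♜ · ♝ ♛ ♚ ♝ ♞ ♜
♟ ♟ ♟ ♟ · ♟ · ♟
♗ · ♞ · · · ♟ ·
· · · · ♟ · · ·
· · · · ♙ · · ·
· ♙ · · · · · ·
♙ · ♙ ♙ · ♙ ♙ ♙
♖ ♘ ♗ ♕ ♔ · ♘ ♖


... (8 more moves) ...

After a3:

♜ · ♝ ♛ ♚ · · ♜
♟ ♗ ♟ ♟ ♞ ♟ · ·
· · · ♝ · · ♟ ·
♞ · · · ♟ · · ♟
· · · · ♙ · · ·
♙ ♙ · · · ♕ · ·
· · ♙ ♙ · ♙ ♙ ♙
♖ ♘ ♗ · · ♔ ♘ ♖


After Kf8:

♜ · ♝ ♛ · ♚ · ♜
♟ ♗ ♟ ♟ ♞ ♟ · ·
· · · ♝ · · ♟ ·
♞ · · · ♟ · · ♟
· · · · ♙ · · ·
♙ ♙ · · · ♕ · ·
· · ♙ ♙ · ♙ ♙ ♙
♖ ♘ ♗ · · ♔ ♘ ♖



  a b c d e f g h
  ─────────────────
8│♜ · ♝ ♛ · ♚ · ♜│8
7│♟ ♗ ♟ ♟ ♞ ♟ · ·│7
6│· · · ♝ · · ♟ ·│6
5│♞ · · · ♟ · · ♟│5
4│· · · · ♙ · · ·│4
3│♙ ♙ · · · ♕ · ·│3
2│· · ♙ ♙ · ♙ ♙ ♙│2
1│♖ ♘ ♗ · · ♔ ♘ ♖│1
  ─────────────────
  a b c d e f g h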